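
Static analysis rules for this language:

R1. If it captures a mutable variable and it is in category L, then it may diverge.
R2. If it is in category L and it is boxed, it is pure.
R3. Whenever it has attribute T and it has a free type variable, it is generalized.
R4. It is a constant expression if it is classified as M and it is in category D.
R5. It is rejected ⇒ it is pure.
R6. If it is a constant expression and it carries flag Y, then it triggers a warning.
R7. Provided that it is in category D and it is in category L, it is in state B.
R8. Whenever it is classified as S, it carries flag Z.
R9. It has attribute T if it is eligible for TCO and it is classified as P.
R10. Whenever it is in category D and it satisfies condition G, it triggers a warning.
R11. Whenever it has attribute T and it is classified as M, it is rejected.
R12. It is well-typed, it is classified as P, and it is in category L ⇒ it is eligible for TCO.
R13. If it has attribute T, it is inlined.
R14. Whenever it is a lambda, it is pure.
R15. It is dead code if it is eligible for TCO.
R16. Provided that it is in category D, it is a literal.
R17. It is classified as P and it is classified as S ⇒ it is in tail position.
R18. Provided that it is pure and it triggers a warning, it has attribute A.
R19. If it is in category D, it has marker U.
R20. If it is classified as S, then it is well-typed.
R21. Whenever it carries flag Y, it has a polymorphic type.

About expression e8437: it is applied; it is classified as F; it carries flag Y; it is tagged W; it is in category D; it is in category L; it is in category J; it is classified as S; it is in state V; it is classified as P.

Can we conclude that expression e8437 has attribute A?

Forward chaining from the given facts derives: is in state B, carries flag Z, is a literal, is in tail position, has marker U, is well-typed, has a polymorphic type, is eligible for TCO, is dead code, has attribute T, is inlined.
The only rule concluding "it has attribute A" is R18, which needs "it is pure"; that is never established.

No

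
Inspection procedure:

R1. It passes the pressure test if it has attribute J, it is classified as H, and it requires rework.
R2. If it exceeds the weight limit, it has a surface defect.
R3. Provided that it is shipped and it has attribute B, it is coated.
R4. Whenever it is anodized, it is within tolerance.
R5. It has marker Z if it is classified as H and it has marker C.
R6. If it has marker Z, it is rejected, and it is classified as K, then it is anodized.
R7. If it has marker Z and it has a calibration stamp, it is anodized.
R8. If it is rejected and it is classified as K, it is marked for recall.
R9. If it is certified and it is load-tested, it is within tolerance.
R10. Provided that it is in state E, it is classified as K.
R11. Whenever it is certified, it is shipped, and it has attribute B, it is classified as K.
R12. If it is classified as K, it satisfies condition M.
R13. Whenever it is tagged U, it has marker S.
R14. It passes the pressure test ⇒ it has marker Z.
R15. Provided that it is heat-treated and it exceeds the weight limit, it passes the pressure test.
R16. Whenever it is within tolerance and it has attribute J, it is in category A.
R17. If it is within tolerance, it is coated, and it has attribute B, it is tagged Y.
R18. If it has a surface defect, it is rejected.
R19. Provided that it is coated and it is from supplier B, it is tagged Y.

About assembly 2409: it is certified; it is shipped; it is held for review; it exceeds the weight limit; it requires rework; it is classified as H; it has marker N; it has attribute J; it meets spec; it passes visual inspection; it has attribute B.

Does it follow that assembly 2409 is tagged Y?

Yes

By R1 (it has attribute J, it is classified as H, it requires rework): it passes the pressure test.
By R2 (it exceeds the weight limit): it has a surface defect.
By R3 (it is shipped, it has attribute B): it is coated.
By R11 (it is certified, it is shipped, it has attribute B): it is classified as K.
By R14 (it passes the pressure test): it has marker Z.
By R18 (it has a surface defect): it is rejected.
By R6 (it has marker Z, it is rejected, it is classified as K): it is anodized.
By R4 (it is anodized): it is within tolerance.
By R17 (it is within tolerance, it is coated, it has attribute B): it is tagged Y.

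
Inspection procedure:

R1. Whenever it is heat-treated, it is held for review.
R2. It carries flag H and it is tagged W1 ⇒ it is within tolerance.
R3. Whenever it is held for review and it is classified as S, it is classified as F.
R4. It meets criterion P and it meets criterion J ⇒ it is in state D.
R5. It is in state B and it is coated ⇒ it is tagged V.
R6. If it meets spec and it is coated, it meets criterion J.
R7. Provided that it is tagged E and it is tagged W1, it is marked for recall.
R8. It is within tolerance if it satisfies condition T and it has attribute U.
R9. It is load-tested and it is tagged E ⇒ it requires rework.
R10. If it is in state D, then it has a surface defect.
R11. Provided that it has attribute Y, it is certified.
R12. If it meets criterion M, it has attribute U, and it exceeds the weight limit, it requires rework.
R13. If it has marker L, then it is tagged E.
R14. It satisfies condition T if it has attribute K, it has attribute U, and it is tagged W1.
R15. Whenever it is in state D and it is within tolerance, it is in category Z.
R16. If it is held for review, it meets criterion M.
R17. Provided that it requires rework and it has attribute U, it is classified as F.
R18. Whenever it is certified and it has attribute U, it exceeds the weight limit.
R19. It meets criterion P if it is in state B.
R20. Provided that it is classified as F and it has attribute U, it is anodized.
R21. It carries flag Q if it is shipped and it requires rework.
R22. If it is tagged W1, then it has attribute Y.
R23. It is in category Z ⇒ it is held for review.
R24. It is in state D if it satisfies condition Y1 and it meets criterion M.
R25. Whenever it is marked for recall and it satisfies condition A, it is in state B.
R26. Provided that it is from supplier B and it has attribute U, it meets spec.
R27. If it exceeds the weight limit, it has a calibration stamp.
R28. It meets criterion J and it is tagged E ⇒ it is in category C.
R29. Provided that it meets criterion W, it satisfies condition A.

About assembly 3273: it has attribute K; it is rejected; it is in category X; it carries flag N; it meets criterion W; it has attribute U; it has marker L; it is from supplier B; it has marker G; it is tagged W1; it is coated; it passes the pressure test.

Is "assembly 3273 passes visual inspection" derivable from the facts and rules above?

Forward chaining from the given facts derives: is tagged E, satisfies condition T, has attribute Y, meets spec, satisfies condition A, meets criterion J, is marked for recall, is within tolerance, is certified, exceeds the weight limit, is in state B, has a calibration stamp, is in category C, is tagged V, meets criterion P, is in state D, has a surface defect, is in category Z, is held for review, meets criterion M, requires rework, is classified as F, is anodized.
No rule has "it passes visual inspection" as its conclusion, and it is not among the given facts.

No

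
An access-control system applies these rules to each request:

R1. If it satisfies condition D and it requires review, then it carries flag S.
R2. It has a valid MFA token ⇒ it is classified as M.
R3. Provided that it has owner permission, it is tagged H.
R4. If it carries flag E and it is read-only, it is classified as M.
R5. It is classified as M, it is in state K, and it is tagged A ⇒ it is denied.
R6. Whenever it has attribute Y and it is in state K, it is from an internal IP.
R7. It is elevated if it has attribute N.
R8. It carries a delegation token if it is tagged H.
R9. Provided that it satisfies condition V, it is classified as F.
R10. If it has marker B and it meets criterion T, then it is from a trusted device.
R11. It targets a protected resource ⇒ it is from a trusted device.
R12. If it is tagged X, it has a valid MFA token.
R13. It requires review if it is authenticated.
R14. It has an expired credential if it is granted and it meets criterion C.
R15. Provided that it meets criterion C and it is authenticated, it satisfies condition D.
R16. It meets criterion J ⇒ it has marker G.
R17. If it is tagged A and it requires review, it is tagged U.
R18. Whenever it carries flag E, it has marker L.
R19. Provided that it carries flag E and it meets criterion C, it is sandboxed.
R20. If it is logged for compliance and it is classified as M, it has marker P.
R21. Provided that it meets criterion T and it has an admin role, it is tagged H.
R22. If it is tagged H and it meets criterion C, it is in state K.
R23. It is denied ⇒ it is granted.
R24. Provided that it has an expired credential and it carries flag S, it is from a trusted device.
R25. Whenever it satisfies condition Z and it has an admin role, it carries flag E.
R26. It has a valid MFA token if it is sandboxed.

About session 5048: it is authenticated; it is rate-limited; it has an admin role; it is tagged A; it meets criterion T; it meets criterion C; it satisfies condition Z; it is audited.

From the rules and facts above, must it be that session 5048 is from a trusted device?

Yes

By R13 (it is authenticated): it requires review.
By R15 (it meets criterion C, it is authenticated): it satisfies condition D.
By R21 (it meets criterion T, it has an admin role): it is tagged H.
By R22 (it is tagged H, it meets criterion C): it is in state K.
By R25 (it satisfies condition Z, it has an admin role): it carries flag E.
By R1 (it satisfies condition D, it requires review): it carries flag S.
By R19 (it carries flag E, it meets criterion C): it is sandboxed.
By R26 (it is sandboxed): it has a valid MFA token.
By R2 (it has a valid MFA token): it is classified as M.
By R5 (it is classified as M, it is in state K, it is tagged A): it is denied.
By R23 (it is denied): it is granted.
By R14 (it is granted, it meets criterion C): it has an expired credential.
By R24 (it has an expired credential, it carries flag S): it is from a trusted device.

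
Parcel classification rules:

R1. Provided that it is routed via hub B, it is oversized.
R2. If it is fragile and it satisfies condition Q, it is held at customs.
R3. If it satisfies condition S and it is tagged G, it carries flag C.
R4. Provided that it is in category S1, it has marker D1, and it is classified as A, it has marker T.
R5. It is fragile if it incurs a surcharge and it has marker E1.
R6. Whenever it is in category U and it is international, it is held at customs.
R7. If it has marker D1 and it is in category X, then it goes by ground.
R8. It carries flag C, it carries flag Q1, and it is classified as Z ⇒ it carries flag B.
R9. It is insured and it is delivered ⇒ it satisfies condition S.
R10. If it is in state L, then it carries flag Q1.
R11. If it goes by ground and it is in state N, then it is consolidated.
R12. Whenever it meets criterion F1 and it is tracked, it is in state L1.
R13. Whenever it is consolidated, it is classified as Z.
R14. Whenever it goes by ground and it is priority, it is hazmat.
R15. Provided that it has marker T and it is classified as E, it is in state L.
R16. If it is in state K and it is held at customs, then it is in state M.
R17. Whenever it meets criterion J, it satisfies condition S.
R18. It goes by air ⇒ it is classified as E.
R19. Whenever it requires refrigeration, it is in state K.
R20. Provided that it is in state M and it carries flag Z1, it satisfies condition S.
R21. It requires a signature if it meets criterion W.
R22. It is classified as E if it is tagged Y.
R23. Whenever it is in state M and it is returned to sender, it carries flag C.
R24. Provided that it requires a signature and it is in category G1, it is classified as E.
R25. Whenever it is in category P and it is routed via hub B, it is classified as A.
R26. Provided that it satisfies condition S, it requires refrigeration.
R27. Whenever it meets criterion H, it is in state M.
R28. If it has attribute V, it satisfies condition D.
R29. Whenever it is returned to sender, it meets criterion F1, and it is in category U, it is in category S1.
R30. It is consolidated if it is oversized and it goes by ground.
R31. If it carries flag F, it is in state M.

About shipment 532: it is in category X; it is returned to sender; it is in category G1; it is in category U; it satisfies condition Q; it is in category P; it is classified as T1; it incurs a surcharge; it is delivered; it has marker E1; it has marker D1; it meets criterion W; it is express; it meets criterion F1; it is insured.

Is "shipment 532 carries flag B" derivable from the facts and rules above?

Forward chaining from the given facts derives: is fragile, goes by ground, satisfies condition S, requires a signature, is classified as E, requires refrigeration, is in category S1, is held at customs, is in state K, is in state M, carries flag C.
The only rule concluding "it carries flag B" is R8, which needs "it carries flag Q1"; that is never established.

No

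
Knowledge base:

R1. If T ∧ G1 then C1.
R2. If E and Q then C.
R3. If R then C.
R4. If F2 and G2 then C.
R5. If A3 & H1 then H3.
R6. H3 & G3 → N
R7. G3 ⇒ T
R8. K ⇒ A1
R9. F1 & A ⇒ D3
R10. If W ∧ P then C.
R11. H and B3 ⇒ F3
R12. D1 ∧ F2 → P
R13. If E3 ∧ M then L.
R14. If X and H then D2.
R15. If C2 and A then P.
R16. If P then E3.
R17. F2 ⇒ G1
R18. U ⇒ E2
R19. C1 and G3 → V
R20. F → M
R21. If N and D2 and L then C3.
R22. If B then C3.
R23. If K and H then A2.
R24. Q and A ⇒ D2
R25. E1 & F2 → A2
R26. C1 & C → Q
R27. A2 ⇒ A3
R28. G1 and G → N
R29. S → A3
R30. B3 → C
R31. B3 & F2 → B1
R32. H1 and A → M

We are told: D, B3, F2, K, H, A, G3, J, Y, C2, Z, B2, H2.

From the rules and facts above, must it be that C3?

Forward chaining from the given facts derives: T, A1, F3, P, E3, G1, A2, A3, C, B1, C1, V, Q, D2.
Rules concluding C3: R21 needs N; R22 needs B — none of these are established.

No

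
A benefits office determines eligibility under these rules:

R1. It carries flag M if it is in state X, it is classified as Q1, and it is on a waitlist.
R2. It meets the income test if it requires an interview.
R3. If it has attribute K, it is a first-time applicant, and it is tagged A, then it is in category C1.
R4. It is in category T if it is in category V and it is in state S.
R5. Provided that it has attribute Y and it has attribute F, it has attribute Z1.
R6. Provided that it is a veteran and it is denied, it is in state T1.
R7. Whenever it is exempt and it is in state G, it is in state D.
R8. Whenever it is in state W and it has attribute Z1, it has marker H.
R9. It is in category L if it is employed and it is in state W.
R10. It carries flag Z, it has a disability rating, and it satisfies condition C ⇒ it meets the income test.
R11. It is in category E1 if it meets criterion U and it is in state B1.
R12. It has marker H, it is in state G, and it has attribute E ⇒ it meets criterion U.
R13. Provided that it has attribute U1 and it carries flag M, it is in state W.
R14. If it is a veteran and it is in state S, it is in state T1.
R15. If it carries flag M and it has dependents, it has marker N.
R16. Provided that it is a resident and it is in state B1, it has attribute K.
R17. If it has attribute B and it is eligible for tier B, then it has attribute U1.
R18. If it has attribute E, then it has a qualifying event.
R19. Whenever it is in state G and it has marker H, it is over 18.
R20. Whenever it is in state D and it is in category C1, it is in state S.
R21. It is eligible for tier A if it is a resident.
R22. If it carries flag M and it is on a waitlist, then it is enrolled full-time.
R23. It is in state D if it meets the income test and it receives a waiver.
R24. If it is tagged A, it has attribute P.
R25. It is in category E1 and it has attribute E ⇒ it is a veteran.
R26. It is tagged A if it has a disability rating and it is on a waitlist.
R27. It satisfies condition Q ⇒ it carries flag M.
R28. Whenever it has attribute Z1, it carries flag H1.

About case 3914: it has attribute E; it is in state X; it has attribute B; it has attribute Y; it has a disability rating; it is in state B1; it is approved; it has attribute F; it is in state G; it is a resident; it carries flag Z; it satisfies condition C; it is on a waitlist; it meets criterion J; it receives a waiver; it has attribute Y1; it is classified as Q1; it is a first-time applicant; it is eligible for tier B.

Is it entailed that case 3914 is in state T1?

By R1 (it is in state X, it is classified as Q1, it is on a waitlist): it carries flag M.
By R5 (it has attribute Y, it has attribute F): it has attribute Z1.
By R10 (it carries flag Z, it has a disability rating, it satisfies condition C): it meets the income test.
By R16 (it is a resident, it is in state B1): it has attribute K.
By R17 (it has attribute B, it is eligible for tier B): it has attribute U1.
By R23 (it meets the income test, it receives a waiver): it is in state D.
By R26 (it has a disability rating, it is on a waitlist): it is tagged A.
By R3 (it has attribute K, it is a first-time applicant, it is tagged A): it is in category C1.
By R13 (it has attribute U1, it carries flag M): it is in state W.
By R20 (it is in state D, it is in category C1): it is in state S.
By R8 (it is in state W, it has attribute Z1): it has marker H.
By R12 (it has marker H, it is in state G, it has attribute E): it meets criterion U.
By R11 (it meets criterion U, it is in state B1): it is in category E1.
By R25 (it is in category E1, it has attribute E): it is a veteran.
By R14 (it is a veteran, it is in state S): it is in state T1.

Yes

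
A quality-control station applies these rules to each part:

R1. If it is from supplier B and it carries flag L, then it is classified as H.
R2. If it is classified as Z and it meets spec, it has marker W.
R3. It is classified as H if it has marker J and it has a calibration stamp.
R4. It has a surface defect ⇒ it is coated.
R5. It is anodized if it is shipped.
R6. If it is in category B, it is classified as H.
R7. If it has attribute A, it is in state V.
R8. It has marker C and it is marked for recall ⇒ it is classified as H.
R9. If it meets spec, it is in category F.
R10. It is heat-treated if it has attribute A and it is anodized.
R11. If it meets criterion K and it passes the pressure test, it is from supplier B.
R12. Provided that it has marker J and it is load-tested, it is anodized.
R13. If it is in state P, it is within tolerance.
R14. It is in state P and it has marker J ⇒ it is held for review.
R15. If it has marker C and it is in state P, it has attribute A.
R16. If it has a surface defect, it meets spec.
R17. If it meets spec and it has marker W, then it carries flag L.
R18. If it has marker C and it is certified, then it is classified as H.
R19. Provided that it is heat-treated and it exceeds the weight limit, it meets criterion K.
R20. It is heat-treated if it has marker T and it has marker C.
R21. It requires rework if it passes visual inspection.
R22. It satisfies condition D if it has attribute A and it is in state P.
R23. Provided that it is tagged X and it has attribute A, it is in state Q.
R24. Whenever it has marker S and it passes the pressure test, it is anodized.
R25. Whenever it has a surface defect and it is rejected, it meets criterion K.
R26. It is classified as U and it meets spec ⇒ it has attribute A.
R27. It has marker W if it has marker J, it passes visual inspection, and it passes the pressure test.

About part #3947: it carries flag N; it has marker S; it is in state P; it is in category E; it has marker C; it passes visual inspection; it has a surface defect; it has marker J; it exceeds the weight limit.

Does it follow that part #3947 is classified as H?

Forward chaining from the given facts derives: is coated, is within tolerance, is held for review, has attribute A, meets spec, requires rework, satisfies condition D, is in state V, is in category F.
Rules concluding "it is classified as H": R1 needs "it is from supplier B"; R3 needs "it has a calibration stamp"; R6 needs "it is in category B"; R8 needs "it is marked for recall"; R18 needs "it is certified" — none of these are established.

No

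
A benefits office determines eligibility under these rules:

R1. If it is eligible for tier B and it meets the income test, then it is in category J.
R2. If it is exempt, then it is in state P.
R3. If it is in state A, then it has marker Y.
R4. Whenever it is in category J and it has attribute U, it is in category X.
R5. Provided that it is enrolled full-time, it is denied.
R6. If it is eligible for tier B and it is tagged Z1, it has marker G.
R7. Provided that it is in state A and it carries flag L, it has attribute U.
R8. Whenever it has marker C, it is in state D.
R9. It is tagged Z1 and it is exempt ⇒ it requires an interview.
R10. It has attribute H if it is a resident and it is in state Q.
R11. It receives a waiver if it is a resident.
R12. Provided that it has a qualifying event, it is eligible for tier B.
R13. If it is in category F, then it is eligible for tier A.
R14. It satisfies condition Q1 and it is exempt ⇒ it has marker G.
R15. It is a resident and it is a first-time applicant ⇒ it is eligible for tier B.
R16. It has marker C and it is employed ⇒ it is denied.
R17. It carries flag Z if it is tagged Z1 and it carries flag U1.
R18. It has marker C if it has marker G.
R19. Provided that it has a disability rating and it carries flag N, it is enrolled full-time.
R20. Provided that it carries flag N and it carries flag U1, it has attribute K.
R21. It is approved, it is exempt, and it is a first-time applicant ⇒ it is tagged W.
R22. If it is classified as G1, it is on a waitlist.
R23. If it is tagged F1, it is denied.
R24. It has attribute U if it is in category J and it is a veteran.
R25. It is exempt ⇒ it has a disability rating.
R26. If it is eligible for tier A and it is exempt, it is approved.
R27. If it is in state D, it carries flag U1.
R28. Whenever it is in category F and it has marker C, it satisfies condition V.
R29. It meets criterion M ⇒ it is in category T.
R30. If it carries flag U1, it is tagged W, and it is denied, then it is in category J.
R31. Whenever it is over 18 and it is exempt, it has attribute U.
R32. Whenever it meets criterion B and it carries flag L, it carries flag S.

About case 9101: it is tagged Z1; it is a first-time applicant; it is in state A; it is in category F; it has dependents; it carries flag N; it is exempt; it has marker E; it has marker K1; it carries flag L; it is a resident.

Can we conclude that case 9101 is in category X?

Yes

By R7 (it is in state A, it carries flag L): it has attribute U.
By R13 (it is in category F): it is eligible for tier A.
By R15 (it is a resident, it is a first-time applicant): it is eligible for tier B.
By R25 (it is exempt): it has a disability rating.
By R26 (it is eligible for tier A, it is exempt): it is approved.
By R6 (it is eligible for tier B, it is tagged Z1): it has marker G.
By R18 (it has marker G): it has marker C.
By R19 (it has a disability rating, it carries flag N): it is enrolled full-time.
By R21 (it is approved, it is exempt, it is a first-time applicant): it is tagged W.
By R5 (it is enrolled full-time): it is denied.
By R8 (it has marker C): it is in state D.
By R27 (it is in state D): it carries flag U1.
By R30 (it carries flag U1, it is tagged W, it is denied): it is in category J.
By R4 (it is in category J, it has attribute U): it is in category X.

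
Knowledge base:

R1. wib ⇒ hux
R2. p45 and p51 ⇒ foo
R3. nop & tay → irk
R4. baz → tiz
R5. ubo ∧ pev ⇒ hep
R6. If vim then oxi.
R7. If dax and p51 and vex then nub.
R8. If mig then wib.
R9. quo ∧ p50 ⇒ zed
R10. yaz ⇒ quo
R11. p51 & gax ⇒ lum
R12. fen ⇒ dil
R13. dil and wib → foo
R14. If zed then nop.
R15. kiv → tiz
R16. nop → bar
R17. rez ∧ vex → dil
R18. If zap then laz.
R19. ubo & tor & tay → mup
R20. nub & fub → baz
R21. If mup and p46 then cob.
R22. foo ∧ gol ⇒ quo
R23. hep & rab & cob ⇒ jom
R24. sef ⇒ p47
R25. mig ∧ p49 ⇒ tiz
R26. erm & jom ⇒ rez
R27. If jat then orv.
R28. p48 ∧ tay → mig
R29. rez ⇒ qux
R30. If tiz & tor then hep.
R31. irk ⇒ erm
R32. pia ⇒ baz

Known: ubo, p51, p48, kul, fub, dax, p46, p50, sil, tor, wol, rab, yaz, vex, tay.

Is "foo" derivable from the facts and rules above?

Yes

nub  (by R7: dax, p51, vex)
quo  (by R10: yaz)
mup  (by R19: ubo, tor, tay)
baz  (by R20: nub, fub)
cob  (by R21: mup, p46)
mig  (by R28: p48, tay)
tiz  (by R4: baz)
wib  (by R8: mig)
zed  (by R9: quo, p50)
nop  (by R14: zed)
hep  (by R30: tiz, tor)
irk  (by R3: nop, tay)
jom  (by R23: hep, rab, cob)
erm  (by R31: irk)
rez  (by R26: erm, jom)
dil  (by R17: rez, vex)
foo  (by R13: dil, wib)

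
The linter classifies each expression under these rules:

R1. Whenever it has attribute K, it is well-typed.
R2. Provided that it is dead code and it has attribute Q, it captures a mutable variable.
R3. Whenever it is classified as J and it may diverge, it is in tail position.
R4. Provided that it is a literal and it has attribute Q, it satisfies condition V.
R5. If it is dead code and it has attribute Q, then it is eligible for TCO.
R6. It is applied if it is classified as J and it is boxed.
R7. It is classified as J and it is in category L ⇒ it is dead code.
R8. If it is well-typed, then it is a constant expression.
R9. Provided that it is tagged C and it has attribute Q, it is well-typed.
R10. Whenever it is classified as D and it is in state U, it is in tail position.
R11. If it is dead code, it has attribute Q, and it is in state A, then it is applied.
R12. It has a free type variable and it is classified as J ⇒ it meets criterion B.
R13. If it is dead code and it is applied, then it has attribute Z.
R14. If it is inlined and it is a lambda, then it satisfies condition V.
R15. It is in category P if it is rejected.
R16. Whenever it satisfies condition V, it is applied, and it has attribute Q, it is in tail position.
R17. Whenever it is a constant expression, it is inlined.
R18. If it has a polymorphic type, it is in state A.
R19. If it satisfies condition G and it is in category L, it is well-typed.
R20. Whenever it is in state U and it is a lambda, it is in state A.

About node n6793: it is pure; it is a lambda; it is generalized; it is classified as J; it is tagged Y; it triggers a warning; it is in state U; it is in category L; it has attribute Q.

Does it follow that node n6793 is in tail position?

Forward chaining from the given facts derives: is dead code, is in state A, captures a mutable variable, is eligible for TCO, is applied, has attribute Z.
Rules concluding "it is in tail position": R3 needs "it may diverge"; R10 needs "it is classified as D"; R16 needs "it satisfies condition V" — none of these are established.

No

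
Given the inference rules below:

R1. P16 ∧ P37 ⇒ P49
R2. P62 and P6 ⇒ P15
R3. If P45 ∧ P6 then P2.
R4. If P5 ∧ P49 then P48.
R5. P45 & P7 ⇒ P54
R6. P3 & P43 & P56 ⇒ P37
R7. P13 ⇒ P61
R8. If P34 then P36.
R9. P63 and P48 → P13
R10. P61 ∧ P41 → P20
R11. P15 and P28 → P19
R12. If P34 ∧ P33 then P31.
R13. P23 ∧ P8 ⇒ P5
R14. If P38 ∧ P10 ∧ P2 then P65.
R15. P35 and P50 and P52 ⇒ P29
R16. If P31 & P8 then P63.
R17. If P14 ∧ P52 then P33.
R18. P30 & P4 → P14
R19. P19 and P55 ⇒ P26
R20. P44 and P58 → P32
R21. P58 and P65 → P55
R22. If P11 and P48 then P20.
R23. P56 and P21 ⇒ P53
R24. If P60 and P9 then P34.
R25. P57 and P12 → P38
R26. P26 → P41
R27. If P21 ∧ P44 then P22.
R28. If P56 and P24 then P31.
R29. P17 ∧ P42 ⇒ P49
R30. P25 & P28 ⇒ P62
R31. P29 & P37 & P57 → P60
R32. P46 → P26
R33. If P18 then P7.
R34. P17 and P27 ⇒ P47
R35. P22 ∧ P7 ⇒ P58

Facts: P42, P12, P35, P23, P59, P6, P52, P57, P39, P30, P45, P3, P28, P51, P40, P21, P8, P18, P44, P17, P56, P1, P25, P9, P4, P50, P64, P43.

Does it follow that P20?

No

Forward chaining from the given facts derives: P2, P37, P5, P29, P14, P53, P38, P22, P49, P62, P60, P7, P58, P15, P48, P54, P19, P33, P32, P34, P36, P31, P63, P13, P61.
Rules concluding P20: R10 needs P41; R22 needs P11 — none of these are established.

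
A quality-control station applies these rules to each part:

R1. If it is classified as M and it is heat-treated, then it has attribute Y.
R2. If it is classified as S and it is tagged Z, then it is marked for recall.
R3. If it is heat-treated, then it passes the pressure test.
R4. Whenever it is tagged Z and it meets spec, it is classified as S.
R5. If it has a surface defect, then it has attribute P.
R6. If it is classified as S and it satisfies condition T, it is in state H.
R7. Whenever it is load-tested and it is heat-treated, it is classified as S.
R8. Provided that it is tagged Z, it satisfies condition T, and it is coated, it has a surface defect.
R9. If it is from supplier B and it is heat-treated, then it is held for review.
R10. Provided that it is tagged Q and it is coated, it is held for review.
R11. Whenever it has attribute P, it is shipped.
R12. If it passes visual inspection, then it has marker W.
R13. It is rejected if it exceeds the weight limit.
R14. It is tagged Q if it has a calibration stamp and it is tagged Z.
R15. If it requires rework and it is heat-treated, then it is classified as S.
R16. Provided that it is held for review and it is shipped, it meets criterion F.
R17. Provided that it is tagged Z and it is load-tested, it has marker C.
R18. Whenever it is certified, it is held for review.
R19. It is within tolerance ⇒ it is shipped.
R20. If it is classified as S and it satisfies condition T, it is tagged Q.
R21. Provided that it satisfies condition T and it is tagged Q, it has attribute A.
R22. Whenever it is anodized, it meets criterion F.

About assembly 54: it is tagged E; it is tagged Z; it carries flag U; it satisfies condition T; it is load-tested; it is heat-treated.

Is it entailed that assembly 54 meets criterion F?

Forward chaining from the given facts derives: passes the pressure test, is classified as S, has marker C, is tagged Q, has attribute A, is marked for recall, is in state H.
Rules concluding "it meets criterion F": R16 needs "it is held for review"; R22 needs "it is anodized" — none of these are established.

No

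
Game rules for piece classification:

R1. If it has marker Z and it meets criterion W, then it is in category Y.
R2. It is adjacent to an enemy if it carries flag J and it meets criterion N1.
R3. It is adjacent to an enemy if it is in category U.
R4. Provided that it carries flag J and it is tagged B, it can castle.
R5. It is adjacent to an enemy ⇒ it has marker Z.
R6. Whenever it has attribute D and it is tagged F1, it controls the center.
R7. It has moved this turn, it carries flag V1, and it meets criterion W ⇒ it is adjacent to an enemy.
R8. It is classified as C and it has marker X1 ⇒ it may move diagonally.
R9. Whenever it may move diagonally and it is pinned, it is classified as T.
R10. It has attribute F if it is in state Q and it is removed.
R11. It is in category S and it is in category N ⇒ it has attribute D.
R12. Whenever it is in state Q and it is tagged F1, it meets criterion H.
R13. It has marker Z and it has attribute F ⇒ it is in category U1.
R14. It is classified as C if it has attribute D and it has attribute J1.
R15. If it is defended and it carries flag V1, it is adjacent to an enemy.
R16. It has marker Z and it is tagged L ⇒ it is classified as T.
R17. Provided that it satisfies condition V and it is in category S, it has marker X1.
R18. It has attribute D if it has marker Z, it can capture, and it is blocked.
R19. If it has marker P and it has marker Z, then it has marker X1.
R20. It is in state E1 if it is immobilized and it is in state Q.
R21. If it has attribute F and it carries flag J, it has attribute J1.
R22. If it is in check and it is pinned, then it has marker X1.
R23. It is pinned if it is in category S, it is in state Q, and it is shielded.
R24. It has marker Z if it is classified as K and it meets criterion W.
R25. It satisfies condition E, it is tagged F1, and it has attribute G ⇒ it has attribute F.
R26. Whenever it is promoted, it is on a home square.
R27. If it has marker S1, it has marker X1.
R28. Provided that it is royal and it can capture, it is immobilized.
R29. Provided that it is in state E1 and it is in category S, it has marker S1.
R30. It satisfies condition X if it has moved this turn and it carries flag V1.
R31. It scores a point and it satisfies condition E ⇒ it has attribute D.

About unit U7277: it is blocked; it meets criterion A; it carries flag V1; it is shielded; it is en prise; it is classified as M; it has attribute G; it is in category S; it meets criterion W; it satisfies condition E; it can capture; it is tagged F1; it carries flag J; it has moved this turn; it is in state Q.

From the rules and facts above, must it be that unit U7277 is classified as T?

Forward chaining from the given facts derives: is adjacent to an enemy, meets criterion H, is pinned, has attribute F, satisfies condition X, has marker Z, is in category U1, has attribute D, has attribute J1, is in category Y, controls the center, is classified as C.
Rules concluding "it is classified as T": R9 needs "it may move diagonally"; R16 needs "it is tagged L" — none of these are established.

No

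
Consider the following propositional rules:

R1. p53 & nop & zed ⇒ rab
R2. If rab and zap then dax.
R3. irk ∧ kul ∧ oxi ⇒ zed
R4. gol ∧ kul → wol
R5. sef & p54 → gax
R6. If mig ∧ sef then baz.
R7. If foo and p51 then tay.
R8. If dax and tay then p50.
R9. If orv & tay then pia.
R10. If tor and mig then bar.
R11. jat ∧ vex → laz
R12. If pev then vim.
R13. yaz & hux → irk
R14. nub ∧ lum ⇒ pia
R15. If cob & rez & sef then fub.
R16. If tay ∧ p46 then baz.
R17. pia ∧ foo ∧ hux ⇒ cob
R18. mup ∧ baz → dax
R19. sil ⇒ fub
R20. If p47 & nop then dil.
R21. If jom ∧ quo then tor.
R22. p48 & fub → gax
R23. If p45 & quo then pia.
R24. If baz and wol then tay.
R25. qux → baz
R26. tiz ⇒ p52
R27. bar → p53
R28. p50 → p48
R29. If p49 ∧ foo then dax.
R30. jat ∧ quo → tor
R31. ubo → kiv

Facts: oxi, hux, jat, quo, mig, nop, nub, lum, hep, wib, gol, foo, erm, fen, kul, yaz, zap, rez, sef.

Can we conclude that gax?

Yes

wol  (by R4: gol, kul)
baz  (by R6: mig, sef)
irk  (by R13: yaz, hux)
pia  (by R14: nub, lum)
cob  (by R17: pia, foo, hux)
tay  (by R24: baz, wol)
tor  (by R30: jat, quo)
zed  (by R3: irk, kul, oxi)
bar  (by R10: tor, mig)
fub  (by R15: cob, rez, sef)
p53  (by R27: bar)
rab  (by R1: p53, nop, zed)
dax  (by R2: rab, zap)
p50  (by R8: dax, tay)
p48  (by R28: p50)
gax  (by R22: p48, fub)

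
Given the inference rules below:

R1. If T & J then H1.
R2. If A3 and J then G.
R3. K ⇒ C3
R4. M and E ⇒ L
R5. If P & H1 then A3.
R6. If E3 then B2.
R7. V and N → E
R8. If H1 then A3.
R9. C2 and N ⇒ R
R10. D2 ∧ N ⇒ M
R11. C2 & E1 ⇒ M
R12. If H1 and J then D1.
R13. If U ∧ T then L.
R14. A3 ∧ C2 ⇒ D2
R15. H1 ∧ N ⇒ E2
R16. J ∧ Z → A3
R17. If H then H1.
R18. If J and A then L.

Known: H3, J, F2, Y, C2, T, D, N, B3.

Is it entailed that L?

No

Forward chaining from the given facts derives: H1, A3, R, D1, D2, E2, G, M.
Rules concluding L: R4 needs E; R13 needs U; R18 needs A — none of these are established.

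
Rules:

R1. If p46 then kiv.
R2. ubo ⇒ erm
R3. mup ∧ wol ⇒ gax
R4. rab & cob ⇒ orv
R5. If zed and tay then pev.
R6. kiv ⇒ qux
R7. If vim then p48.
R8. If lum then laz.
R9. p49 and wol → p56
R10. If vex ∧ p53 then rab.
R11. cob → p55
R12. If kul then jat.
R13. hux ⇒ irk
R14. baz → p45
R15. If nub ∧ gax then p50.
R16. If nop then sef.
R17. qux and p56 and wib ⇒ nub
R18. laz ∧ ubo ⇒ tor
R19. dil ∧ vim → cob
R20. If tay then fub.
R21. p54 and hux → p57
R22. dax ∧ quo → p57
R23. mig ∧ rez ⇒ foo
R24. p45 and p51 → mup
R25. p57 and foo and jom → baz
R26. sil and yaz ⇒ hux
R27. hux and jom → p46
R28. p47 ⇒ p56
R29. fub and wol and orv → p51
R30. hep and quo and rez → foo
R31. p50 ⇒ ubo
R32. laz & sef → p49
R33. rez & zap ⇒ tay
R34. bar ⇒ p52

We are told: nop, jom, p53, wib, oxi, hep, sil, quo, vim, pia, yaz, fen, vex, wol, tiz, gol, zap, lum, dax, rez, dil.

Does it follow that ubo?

laz  (by R8: lum)
rab  (by R10: vex, p53)
sef  (by R16: nop)
cob  (by R19: dil, vim)
p57  (by R22: dax, quo)
hux  (by R26: sil, yaz)
p46  (by R27: hux, jom)
foo  (by R30: hep, quo, rez)
p49  (by R32: laz, sef)
tay  (by R33: rez, zap)
kiv  (by R1: p46)
orv  (by R4: rab, cob)
qux  (by R6: kiv)
p56  (by R9: p49, wol)
nub  (by R17: qux, p56, wib)
fub  (by R20: tay)
baz  (by R25: p57, foo, jom)
p51  (by R29: fub, wol, orv)
p45  (by R14: baz)
mup  (by R24: p45, p51)
gax  (by R3: mup, wol)
p50  (by R15: nub, gax)
ubo  (by R31: p50)

Yes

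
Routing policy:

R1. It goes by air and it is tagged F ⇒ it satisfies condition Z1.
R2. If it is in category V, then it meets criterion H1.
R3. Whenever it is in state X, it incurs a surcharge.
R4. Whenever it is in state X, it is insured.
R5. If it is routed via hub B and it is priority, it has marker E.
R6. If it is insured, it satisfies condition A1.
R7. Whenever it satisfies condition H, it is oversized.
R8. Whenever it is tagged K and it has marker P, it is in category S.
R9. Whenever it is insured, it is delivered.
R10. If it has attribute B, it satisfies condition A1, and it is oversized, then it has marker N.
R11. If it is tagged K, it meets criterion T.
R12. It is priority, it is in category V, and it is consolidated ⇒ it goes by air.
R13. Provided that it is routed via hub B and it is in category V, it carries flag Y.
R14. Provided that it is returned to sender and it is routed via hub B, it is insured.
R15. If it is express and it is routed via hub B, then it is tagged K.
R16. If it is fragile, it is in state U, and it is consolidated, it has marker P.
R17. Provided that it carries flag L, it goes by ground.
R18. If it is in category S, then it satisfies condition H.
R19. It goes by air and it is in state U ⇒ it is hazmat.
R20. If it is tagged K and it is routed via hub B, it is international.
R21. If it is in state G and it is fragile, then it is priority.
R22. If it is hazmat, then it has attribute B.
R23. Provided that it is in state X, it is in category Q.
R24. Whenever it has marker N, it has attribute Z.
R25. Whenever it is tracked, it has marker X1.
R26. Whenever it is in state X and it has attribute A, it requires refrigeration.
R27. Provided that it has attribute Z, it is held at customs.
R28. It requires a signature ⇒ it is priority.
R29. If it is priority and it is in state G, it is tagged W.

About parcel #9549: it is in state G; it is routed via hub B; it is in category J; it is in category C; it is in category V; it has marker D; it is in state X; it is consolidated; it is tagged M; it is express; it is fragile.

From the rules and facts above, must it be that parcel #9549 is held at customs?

No

Forward chaining from the given facts derives: meets criterion H1, incurs a surcharge, is insured, satisfies condition A1, is delivered, carries flag Y, is tagged K, is international, is priority, is in category Q, is tagged W, has marker E, meets criterion T, goes by air.
The only rule concluding "it is held at customs" is R27, which needs "it has attribute Z"; that is never established.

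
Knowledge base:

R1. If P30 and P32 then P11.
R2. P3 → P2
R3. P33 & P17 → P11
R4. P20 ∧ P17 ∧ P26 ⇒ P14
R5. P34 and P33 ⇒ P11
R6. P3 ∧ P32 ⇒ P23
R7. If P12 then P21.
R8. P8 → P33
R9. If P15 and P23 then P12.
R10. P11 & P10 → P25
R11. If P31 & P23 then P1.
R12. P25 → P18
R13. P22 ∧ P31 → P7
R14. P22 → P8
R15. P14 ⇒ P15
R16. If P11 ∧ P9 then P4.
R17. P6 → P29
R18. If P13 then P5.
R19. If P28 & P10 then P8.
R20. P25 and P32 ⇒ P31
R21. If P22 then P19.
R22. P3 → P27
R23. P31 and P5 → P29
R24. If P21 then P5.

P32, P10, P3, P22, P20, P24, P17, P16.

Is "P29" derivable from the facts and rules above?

Forward chaining from the given facts derives: P2, P23, P8, P19, P27, P33, P11, P25, P18, P31, P1, P7.
Rules concluding P29: R17 needs P6; R23 needs P5 — none of these are established.

No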